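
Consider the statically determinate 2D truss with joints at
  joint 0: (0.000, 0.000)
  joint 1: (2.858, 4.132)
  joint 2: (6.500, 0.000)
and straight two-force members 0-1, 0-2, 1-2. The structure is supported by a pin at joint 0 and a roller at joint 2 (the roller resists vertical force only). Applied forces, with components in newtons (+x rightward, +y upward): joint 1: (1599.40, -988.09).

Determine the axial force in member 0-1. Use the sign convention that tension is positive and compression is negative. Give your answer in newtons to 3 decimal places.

N=3 nodes, M=3 members, R=3 reactions → 2N=6, M+R=6
member 0 (0-1): L=5.0241, (cx,cy)=(0.5689,0.8224)
member 1 (0-2): L=6.5000, (cx,cy)=(1.0000,0.0000)
member 2 (1-2): L=5.5080, (cx,cy)=(0.6612,-0.7502)
solve A·x = −loads:
  F[0-1] = +563.0736 N (tension)
  F[0-2] = +1279.0911 N (tension)
  F[1-2] = -1934.4257 N (compression)
  Rx@0 = -1599.4000 N
  Ry@0 = -463.0918 N
  Ry@2 = +1451.1818 N

563.074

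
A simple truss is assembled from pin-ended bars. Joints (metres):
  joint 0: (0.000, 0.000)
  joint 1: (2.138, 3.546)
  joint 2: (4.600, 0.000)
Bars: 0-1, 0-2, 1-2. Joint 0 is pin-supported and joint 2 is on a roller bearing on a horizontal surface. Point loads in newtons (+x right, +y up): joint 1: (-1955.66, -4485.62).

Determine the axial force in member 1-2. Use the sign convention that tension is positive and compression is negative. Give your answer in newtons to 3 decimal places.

N=3 nodes, M=3 members, R=3 reactions → 2N=6, M+R=6
member 0 (0-1): L=4.1407, (cx,cy)=(0.5163,0.8564)
member 1 (0-2): L=4.6000, (cx,cy)=(1.0000,0.0000)
member 2 (1-2): L=4.3169, (cx,cy)=(0.5703,-0.8214)
solve A·x = −loads:
  F[0-1] = -4563.7773 N (compression)
  F[0-2] = +400.8071 N (tension)
  F[1-2] = -702.7786 N (compression)
  Rx@0 = +1955.6600 N
  Ry@0 = +3908.3406 N
  Ry@2 = +577.2794 N

-702.779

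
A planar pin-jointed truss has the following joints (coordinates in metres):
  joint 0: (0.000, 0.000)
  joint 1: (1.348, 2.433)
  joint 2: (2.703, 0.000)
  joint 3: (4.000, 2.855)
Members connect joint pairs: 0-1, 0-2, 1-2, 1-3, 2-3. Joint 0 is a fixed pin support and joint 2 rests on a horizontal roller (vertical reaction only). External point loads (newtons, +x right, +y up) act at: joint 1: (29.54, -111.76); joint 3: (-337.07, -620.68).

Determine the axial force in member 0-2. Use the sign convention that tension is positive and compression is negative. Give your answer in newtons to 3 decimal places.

-258.976

N=4 nodes, M=5 members, R=3 reactions → 2N=8, M+R=8
member 0 (0-1): L=2.7815, (cx,cy)=(0.4846,0.8747)
member 1 (0-2): L=2.7030, (cx,cy)=(1.0000,0.0000)
member 2 (1-2): L=2.7849, (cx,cy)=(0.4866,-0.8736)
member 3 (1-3): L=2.6854, (cx,cy)=(0.9876,0.1571)
member 4 (2-3): L=3.1358, (cx,cy)=(0.4136,0.9105)
solve A·x = −loads:
  F[0-1] = -100.1865 N (compression)
  F[0-2] = -258.9761 N (compression)
  F[1-2] = -38.4323 N (compression)
  F[1-3] = -60.1417 N (compression)
  F[2-3] = -671.3453 N (compression)
  Rx@0 = +307.5300 N
  Ry@0 = +87.6348 N
  Ry@2 = +644.8052 N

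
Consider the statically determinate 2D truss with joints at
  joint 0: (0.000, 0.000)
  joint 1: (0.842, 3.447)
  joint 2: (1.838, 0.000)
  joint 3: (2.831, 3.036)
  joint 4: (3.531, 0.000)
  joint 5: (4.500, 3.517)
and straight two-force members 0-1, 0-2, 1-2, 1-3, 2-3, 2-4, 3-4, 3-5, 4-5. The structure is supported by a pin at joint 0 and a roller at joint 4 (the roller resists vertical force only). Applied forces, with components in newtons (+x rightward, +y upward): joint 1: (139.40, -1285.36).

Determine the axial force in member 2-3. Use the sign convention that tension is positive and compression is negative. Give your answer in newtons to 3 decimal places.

N=6 nodes, M=9 members, R=3 reactions → 2N=12, M+R=12
member 0 (0-1): L=3.5483, (cx,cy)=(0.2373,0.9714)
member 1 (0-2): L=1.8380, (cx,cy)=(1.0000,0.0000)
member 2 (1-2): L=3.5880, (cx,cy)=(0.2776,-0.9607)
member 3 (1-3): L=2.0310, (cx,cy)=(0.9793,-0.2024)
member 4 (2-3): L=3.1943, (cx,cy)=(0.3109,0.9505)
member 5 (2-4): L=1.6930, (cx,cy)=(1.0000,0.0000)
member 6 (3-4): L=3.1157, (cx,cy)=(0.2247,-0.9744)
member 7 (3-5): L=1.7369, (cx,cy)=(0.9609,0.2769)
member 8 (4-5): L=3.6480, (cx,cy)=(0.2656,0.9641)
solve A·x = −loads:
  F[0-1] = -867.5490 N (compression)
  F[0-2] = +345.2638 N (tension)
  F[1-2] = -410.9707 N (compression)
  F[1-3] = -236.0660 N (compression)
  F[2-3] = +415.4013 N (tension)
  F[2-4] = +102.0464 N (tension)
  F[3-4] = -454.2018 N (compression)
  F[3-5] = +0.0000 N (tension)
  F[4-5] = -0.0000 N (compression)
  Rx@0 = -139.4000 N
  Ry@0 = +842.7701 N
  Ry@4 = +442.5899 N

415.401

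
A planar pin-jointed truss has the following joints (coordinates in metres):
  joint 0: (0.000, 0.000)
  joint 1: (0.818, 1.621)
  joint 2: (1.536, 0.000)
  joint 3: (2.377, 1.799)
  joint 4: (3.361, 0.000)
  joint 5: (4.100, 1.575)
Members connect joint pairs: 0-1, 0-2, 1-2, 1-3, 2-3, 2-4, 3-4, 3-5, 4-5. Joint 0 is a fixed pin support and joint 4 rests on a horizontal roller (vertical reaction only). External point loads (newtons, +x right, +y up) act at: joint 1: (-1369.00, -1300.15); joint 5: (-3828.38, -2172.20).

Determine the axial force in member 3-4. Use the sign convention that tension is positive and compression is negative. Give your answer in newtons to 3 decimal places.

2284.704

N=6 nodes, M=9 members, R=3 reactions → 2N=12, M+R=12
member 0 (0-1): L=1.8157, (cx,cy)=(0.4505,0.8928)
member 1 (0-2): L=1.5360, (cx,cy)=(1.0000,0.0000)
member 2 (1-2): L=1.7729, (cx,cy)=(0.4050,-0.9143)
member 3 (1-3): L=1.5691, (cx,cy)=(0.9935,0.1134)
member 4 (2-3): L=1.9859, (cx,cy)=(0.4235,0.9059)
member 5 (2-4): L=1.8250, (cx,cy)=(1.0000,0.0000)
member 6 (3-4): L=2.0505, (cx,cy)=(0.4799,-0.8773)
member 7 (3-5): L=1.7375, (cx,cy)=(0.9917,-0.1289)
member 8 (4-5): L=1.7398, (cx,cy)=(0.4248,0.9053)
solve A·x = −loads:
  F[0-1] = -3315.9656 N (compression)
  F[0-2] = -3703.4876 N (compression)
  F[1-2] = +1713.5600 N (tension)
  F[1-3] = -824.1817 N (compression)
  F[2-3] = -1729.4919 N (compression)
  F[2-4] = -2277.0927 N (compression)
  F[3-4] = +2284.7036 N (tension)
  F[3-5] = -2669.9447 N (compression)
  F[4-5] = -2779.6436 N (compression)
  Rx@0 = +5197.3800 N
  Ry@0 = +2960.3907 N
  Ry@4 = +511.9593 N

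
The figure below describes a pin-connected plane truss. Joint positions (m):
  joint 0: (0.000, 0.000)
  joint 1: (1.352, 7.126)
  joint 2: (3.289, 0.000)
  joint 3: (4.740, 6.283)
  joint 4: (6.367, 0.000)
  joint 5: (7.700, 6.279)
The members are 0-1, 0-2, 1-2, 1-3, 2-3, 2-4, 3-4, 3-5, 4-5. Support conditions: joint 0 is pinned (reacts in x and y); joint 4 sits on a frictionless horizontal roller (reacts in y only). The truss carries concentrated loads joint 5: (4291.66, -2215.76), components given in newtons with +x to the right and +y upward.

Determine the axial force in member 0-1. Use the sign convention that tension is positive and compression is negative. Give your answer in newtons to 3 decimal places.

N=6 nodes, M=9 members, R=3 reactions → 2N=12, M+R=12
member 0 (0-1): L=7.2531, (cx,cy)=(0.1864,0.9825)
member 1 (0-2): L=3.2890, (cx,cy)=(1.0000,0.0000)
member 2 (1-2): L=7.3846, (cx,cy)=(0.2623,-0.9650)
member 3 (1-3): L=3.4913, (cx,cy)=(0.9704,-0.2415)
member 4 (2-3): L=6.4484, (cx,cy)=(0.2250,0.9744)
member 5 (2-4): L=3.0780, (cx,cy)=(1.0000,0.0000)
member 6 (3-4): L=6.4902, (cx,cy)=(0.2507,-0.9681)
member 7 (3-5): L=2.9600, (cx,cy)=(1.0000,-0.0014)
member 8 (4-5): L=6.4189, (cx,cy)=(0.2077,0.9782)
solve A·x = −loads:
  F[0-1] = +4780.0141 N (tension)
  F[0-2] = +3400.6535 N (tension)
  F[1-2] = -5466.0802 N (compression)
  F[1-3] = +2395.6641 N (tension)
  F[2-3] = +5413.5192 N (tension)
  F[2-4] = +748.7404 N (tension)
  F[3-4] = -4857.7846 N (compression)
  F[3-5] = +4760.6932 N (tension)
  F[4-5] = -2258.5642 N (compression)
  Rx@0 = -4291.6600 N
  Ry@0 = -4696.2370 N
  Ry@4 = +6911.9970 N

4780.014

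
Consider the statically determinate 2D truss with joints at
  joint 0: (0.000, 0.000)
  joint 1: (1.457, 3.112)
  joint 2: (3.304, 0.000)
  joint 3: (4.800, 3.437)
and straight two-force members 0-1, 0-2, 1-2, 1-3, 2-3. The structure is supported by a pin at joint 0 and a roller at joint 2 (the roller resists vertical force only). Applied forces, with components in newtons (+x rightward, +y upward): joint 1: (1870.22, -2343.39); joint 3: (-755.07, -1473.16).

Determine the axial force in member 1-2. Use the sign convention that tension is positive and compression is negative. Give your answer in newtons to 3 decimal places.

N=4 nodes, M=5 members, R=3 reactions → 2N=8, M+R=8
member 0 (0-1): L=3.4362, (cx,cy)=(0.4240,0.9057)
member 1 (0-2): L=3.3040, (cx,cy)=(1.0000,0.0000)
member 2 (1-2): L=3.6188, (cx,cy)=(0.5104,-0.8599)
member 3 (1-3): L=3.3588, (cx,cy)=(0.9953,0.0968)
member 4 (2-3): L=3.7485, (cx,cy)=(0.3991,0.9169)
solve A·x = −loads:
  F[0-1] = +367.7978 N (tension)
  F[0-2] = +959.1977 N (tension)
  F[1-2] = -3125.8321 N (compression)
  F[1-3] = -119.4488 N (compression)
  F[2-3] = -1594.0537 N (compression)
  Rx@0 = -1115.1500 N
  Ry@0 = -333.0978 N
  Ry@2 = +4149.6478 N

-3125.832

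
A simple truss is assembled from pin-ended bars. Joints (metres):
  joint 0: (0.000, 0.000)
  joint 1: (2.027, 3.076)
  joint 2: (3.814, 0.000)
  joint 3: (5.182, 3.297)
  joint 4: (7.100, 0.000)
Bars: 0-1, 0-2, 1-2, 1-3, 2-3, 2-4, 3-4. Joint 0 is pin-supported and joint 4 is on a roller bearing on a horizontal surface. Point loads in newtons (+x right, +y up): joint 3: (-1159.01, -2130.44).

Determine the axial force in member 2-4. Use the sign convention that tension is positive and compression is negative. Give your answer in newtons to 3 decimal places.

N=5 nodes, M=7 members, R=3 reactions → 2N=10, M+R=10
member 0 (0-1): L=3.6838, (cx,cy)=(0.5502,0.8350)
member 1 (0-2): L=3.8140, (cx,cy)=(1.0000,0.0000)
member 2 (1-2): L=3.5574, (cx,cy)=(0.5023,-0.8647)
member 3 (1-3): L=3.1627, (cx,cy)=(0.9976,0.0699)
member 4 (2-3): L=3.5695, (cx,cy)=(0.3832,0.9236)
member 5 (2-4): L=3.2860, (cx,cy)=(1.0000,0.0000)
member 6 (3-4): L=3.8143, (cx,cy)=(0.5028,-0.8644)
solve A·x = −loads:
  F[0-1] = -1333.7954 N (compression)
  F[0-2] = -425.0963 N (compression)
  F[1-2] = +1180.5313 N (tension)
  F[1-3] = -1330.1839 N (compression)
  F[2-3] = -1105.1567 N (compression)
  F[2-4] = +591.4654 N (tension)
  F[3-4] = -1176.2410 N (compression)
  Rx@0 = +1159.0100 N
  Ry@0 = +1113.7239 N
  Ry@4 = +1016.7161 N

591.465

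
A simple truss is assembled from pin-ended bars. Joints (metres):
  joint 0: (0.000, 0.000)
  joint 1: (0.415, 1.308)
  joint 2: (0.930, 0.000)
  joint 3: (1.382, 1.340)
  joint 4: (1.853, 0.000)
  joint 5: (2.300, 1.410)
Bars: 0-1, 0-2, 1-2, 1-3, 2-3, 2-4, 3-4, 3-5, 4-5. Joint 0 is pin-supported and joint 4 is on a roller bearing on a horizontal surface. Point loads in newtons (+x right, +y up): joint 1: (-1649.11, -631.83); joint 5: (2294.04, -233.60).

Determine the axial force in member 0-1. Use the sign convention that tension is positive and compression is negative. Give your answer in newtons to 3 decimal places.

N=6 nodes, M=9 members, R=3 reactions → 2N=12, M+R=12
member 0 (0-1): L=1.3723, (cx,cy)=(0.3024,0.9532)
member 1 (0-2): L=0.9300, (cx,cy)=(1.0000,0.0000)
member 2 (1-2): L=1.4057, (cx,cy)=(0.3664,-0.9305)
member 3 (1-3): L=0.9675, (cx,cy)=(0.9995,0.0331)
member 4 (2-3): L=1.4142, (cx,cy)=(0.3196,0.9475)
member 5 (2-4): L=0.9230, (cx,cy)=(1.0000,0.0000)
member 6 (3-4): L=1.4204, (cx,cy)=(0.3316,-0.9434)
member 7 (3-5): L=0.9207, (cx,cy)=(0.9971,0.0760)
member 8 (4-5): L=1.4792, (cx,cy)=(0.3022,0.9532)
solve A·x = −loads:
  F[0-1] = +154.7974 N (tension)
  F[0-2] = +598.1159 N (tension)
  F[1-2] = -767.3020 N (compression)
  F[1-3] = +1978.1124 N (tension)
  F[2-3] = +753.4780 N (tension)
  F[2-4] = +76.1832 N (tension)
  F[3-4] = -629.9769 N (compression)
  F[3-5] = +2433.8050 N (tension)
  F[4-5] = -439.1810 N (compression)
  Rx@0 = -644.9300 N
  Ry@0 = -147.5489 N
  Ry@4 = +1012.9789 N

154.797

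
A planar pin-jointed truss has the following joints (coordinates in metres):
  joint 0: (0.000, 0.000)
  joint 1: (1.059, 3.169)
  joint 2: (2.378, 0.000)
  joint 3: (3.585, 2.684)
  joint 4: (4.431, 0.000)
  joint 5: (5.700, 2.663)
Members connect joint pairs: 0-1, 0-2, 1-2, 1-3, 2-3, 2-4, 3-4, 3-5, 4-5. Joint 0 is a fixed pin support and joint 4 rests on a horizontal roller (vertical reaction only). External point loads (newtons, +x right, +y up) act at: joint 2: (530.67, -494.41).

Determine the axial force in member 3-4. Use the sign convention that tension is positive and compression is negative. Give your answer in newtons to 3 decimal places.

N=6 nodes, M=9 members, R=3 reactions → 2N=12, M+R=12
member 0 (0-1): L=3.3413, (cx,cy)=(0.3169,0.9484)
member 1 (0-2): L=2.3780, (cx,cy)=(1.0000,0.0000)
member 2 (1-2): L=3.4325, (cx,cy)=(0.3843,-0.9232)
member 3 (1-3): L=2.5721, (cx,cy)=(0.9821,-0.1886)
member 4 (2-3): L=2.9429, (cx,cy)=(0.4101,0.9120)
member 5 (2-4): L=2.0530, (cx,cy)=(1.0000,0.0000)
member 6 (3-4): L=2.8142, (cx,cy)=(0.3006,-0.9537)
member 7 (3-5): L=2.1151, (cx,cy)=(1.0000,-0.0099)
member 8 (4-5): L=2.9499, (cx,cy)=(0.4302,0.9027)
solve A·x = −loads:
  F[0-1] = -241.5255 N (compression)
  F[0-2] = +607.2205 N (tension)
  F[1-2] = +286.9776 N (tension)
  F[1-3] = -190.2381 N (compression)
  F[2-3] = +251.6006 N (tension)
  F[2-4] = +83.6344 N (tension)
  F[3-4] = -278.2055 N (compression)
  F[3-5] = +0.0000 N (tension)
  F[4-5] = -0.0000 N (compression)
  Rx@0 = -530.6700 N
  Ry@0 = +229.0733 N
  Ry@4 = +265.3367 N

-278.205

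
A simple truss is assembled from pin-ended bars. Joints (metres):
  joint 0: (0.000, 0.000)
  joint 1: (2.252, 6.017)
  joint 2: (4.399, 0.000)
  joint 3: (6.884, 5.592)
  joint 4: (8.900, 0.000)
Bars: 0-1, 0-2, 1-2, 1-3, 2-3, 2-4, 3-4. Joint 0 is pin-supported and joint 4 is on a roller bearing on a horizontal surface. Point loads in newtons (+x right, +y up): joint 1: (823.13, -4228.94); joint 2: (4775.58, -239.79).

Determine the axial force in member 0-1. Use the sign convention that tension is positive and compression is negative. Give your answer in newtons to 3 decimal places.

N=5 nodes, M=7 members, R=3 reactions → 2N=10, M+R=10
member 0 (0-1): L=6.4246, (cx,cy)=(0.3505,0.9366)
member 1 (0-2): L=4.3990, (cx,cy)=(1.0000,0.0000)
member 2 (1-2): L=6.3886, (cx,cy)=(0.3361,-0.9418)
member 3 (1-3): L=4.6515, (cx,cy)=(0.9958,-0.0914)
member 4 (2-3): L=6.1193, (cx,cy)=(0.4061,0.9138)
member 5 (2-4): L=4.5010, (cx,cy)=(1.0000,0.0000)
member 6 (3-4): L=5.9443, (cx,cy)=(0.3391,-0.9407)
solve A·x = −loads:
  F[0-1] = -2908.1683 N (compression)
  F[0-2] = +6618.0996 N (tension)
  F[1-2] = -1466.7692 N (compression)
  F[1-3] = -1355.2534 N (compression)
  F[2-3] = +1774.1211 N (tension)
  F[2-4] = +629.1264 N (tension)
  F[3-4] = -1855.0182 N (compression)
  Rx@0 = -5598.7100 N
  Ry@0 = +2723.6533 N
  Ry@4 = +1745.0767 N

-2908.168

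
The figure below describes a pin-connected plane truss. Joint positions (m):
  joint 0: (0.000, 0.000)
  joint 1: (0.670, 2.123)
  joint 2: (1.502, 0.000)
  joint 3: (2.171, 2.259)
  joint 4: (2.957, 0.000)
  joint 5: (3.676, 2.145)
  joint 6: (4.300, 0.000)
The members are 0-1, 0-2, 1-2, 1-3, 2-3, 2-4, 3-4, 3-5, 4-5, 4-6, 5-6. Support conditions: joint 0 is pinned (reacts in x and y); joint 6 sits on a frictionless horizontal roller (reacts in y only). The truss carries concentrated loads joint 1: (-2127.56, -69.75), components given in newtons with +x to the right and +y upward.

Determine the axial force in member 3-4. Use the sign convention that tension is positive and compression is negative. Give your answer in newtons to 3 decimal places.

1049.773

N=7 nodes, M=11 members, R=3 reactions → 2N=14, M+R=14
member 0 (0-1): L=2.2262, (cx,cy)=(0.3010,0.9536)
member 1 (0-2): L=1.5020, (cx,cy)=(1.0000,0.0000)
member 2 (1-2): L=2.2802, (cx,cy)=(0.3649,-0.9311)
member 3 (1-3): L=1.5071, (cx,cy)=(0.9959,0.0902)
member 4 (2-3): L=2.3560, (cx,cy)=(0.2840,0.9588)
member 5 (2-4): L=1.4550, (cx,cy)=(1.0000,0.0000)
member 6 (3-4): L=2.3918, (cx,cy)=(0.3286,-0.9445)
member 7 (3-5): L=1.5093, (cx,cy)=(0.9971,-0.0755)
member 8 (4-5): L=2.2623, (cx,cy)=(0.3178,0.9482)
member 9 (4-6): L=1.3430, (cx,cy)=(1.0000,0.0000)
member 10 (5-6): L=2.2339, (cx,cy)=(0.2793,-0.9602)
solve A·x = −loads:
  F[0-1] = -1163.2339 N (compression)
  F[0-2] = -1777.4738 N (compression)
  F[1-2] = +1245.2900 N (tension)
  F[1-3] = +1328.5137 N (tension)
  F[2-3] = -1209.2086 N (compression)
  F[2-4] = -979.7291 N (compression)
  F[3-4] = +1049.7731 N (tension)
  F[3-5] = +636.5733 N (tension)
  F[4-5] = -1045.6892 N (compression)
  F[4-6] = -302.4154 N (compression)
  F[5-6] = +1082.6473 N (tension)
  Rx@0 = +2127.5600 N
  Ry@0 = +1109.3029 N
  Ry@6 = -1039.5529 N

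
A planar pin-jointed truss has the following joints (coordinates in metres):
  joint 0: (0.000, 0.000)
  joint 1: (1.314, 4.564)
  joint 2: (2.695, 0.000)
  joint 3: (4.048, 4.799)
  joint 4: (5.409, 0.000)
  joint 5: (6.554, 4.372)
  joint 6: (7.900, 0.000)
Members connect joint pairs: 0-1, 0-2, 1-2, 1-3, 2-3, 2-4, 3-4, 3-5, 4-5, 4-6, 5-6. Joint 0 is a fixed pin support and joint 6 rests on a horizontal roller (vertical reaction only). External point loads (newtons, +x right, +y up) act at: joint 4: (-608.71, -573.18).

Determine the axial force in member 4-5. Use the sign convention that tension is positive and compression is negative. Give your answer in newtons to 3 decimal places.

367.980

N=7 nodes, M=11 members, R=3 reactions → 2N=14, M+R=14
member 0 (0-1): L=4.7494, (cx,cy)=(0.2767,0.9610)
member 1 (0-2): L=2.6950, (cx,cy)=(1.0000,0.0000)
member 2 (1-2): L=4.7684, (cx,cy)=(0.2896,-0.9571)
member 3 (1-3): L=2.7441, (cx,cy)=(0.9963,0.0856)
member 4 (2-3): L=4.9861, (cx,cy)=(0.2714,0.9625)
member 5 (2-4): L=2.7140, (cx,cy)=(1.0000,0.0000)
member 6 (3-4): L=4.9883, (cx,cy)=(0.2728,-0.9621)
member 7 (3-5): L=2.5421, (cx,cy)=(0.9858,-0.1680)
member 8 (4-5): L=4.5194, (cx,cy)=(0.2533,0.9674)
member 9 (4-6): L=2.4910, (cx,cy)=(1.0000,0.0000)
member 10 (5-6): L=4.5745, (cx,cy)=(0.2942,-0.9557)
solve A·x = −loads:
  F[0-1] = -188.0744 N (compression)
  F[0-2] = -556.6760 N (compression)
  F[1-2] = +179.4847 N (tension)
  F[1-3] = -104.3995 N (compression)
  F[2-3] = -178.4895 N (compression)
  F[2-4] = -456.2600 N (compression)
  F[3-4] = +225.7712 N (tension)
  F[3-5] = -217.1346 N (compression)
  F[4-5] = +367.9802 N (tension)
  F[4-6] = +120.8219 N (tension)
  F[5-6] = -410.6246 N (compression)
  Rx@0 = +608.7100 N
  Ry@0 = +180.7331 N
  Ry@6 = +392.4469 N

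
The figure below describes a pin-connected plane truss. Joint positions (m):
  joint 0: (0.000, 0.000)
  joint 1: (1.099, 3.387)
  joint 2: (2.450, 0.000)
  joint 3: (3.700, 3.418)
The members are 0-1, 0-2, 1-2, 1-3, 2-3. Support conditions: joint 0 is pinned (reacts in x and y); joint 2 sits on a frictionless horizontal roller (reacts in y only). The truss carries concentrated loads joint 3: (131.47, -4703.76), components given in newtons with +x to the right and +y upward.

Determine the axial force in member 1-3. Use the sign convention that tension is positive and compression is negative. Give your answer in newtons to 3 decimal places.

N=4 nodes, M=5 members, R=3 reactions → 2N=8, M+R=8
member 0 (0-1): L=3.5608, (cx,cy)=(0.3086,0.9512)
member 1 (0-2): L=2.4500, (cx,cy)=(1.0000,0.0000)
member 2 (1-2): L=3.6465, (cx,cy)=(0.3705,-0.9288)
member 3 (1-3): L=2.6012, (cx,cy)=(0.9999,0.0119)
member 4 (2-3): L=3.6394, (cx,cy)=(0.3435,0.9392)
solve A·x = −loads:
  F[0-1] = +2715.8795 N (tension)
  F[0-2] = -706.7460 N (compression)
  F[1-2] = -2757.3509 N (compression)
  F[1-3] = +1859.9249 N (tension)
  F[2-3] = -5032.0449 N (compression)
  Rx@0 = -131.4700 N
  Ry@0 = -2583.2916 N
  Ry@2 = +7287.0516 N

1859.925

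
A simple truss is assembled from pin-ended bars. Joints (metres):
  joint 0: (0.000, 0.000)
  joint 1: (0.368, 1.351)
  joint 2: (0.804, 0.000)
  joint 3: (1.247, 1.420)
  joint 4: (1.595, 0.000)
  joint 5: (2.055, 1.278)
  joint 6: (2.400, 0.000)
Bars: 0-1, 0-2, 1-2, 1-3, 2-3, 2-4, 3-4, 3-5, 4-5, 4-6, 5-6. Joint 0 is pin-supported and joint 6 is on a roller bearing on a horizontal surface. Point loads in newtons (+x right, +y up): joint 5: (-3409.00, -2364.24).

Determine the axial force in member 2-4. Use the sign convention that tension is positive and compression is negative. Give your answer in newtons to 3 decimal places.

-1516.412

N=7 nodes, M=11 members, R=3 reactions → 2N=14, M+R=14
member 0 (0-1): L=1.4002, (cx,cy)=(0.2628,0.9648)
member 1 (0-2): L=0.8040, (cx,cy)=(1.0000,0.0000)
member 2 (1-2): L=1.4196, (cx,cy)=(0.3071,-0.9517)
member 3 (1-3): L=0.8817, (cx,cy)=(0.9969,0.0783)
member 4 (2-3): L=1.4875, (cx,cy)=(0.2978,0.9546)
member 5 (2-4): L=0.7910, (cx,cy)=(1.0000,0.0000)
member 6 (3-4): L=1.4620, (cx,cy)=(0.2380,-0.9713)
member 7 (3-5): L=0.8204, (cx,cy)=(0.9849,-0.1731)
member 8 (4-5): L=1.3583, (cx,cy)=(0.3387,0.9409)
member 9 (4-6): L=0.8050, (cx,cy)=(1.0000,0.0000)
member 10 (5-6): L=1.3237, (cx,cy)=(0.2606,-0.9654)
solve A·x = −loads:
  F[0-1] = -2233.6742 N (compression)
  F[0-2] = -2821.9564 N (compression)
  F[1-2] = +2161.4248 N (tension)
  F[1-3] = -1254.7220 N (compression)
  F[2-3] = -2154.7351 N (compression)
  F[2-4] = -1516.4123 N (compression)
  F[3-4] = +2676.6597 N (tension)
  F[3-5] = -2568.4728 N (compression)
  F[4-5] = -2763.0053 N (compression)
  F[4-6] = +56.4439 N (tension)
  F[5-6] = -216.5726 N (compression)
  Rx@0 = +3409.0000 N
  Ry@0 = +2155.1520 N
  Ry@6 = +209.0880 N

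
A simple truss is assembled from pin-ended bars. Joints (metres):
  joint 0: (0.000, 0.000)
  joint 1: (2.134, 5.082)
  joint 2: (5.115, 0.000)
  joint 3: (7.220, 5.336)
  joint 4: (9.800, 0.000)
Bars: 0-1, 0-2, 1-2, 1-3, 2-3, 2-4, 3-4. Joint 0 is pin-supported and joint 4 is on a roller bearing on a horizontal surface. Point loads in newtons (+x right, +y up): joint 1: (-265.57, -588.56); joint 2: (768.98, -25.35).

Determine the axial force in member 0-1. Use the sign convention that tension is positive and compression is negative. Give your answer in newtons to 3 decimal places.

-661.851

N=5 nodes, M=7 members, R=3 reactions → 2N=10, M+R=10
member 0 (0-1): L=5.5119, (cx,cy)=(0.3872,0.9220)
member 1 (0-2): L=5.1150, (cx,cy)=(1.0000,0.0000)
member 2 (1-2): L=5.8918, (cx,cy)=(0.5060,-0.8626)
member 3 (1-3): L=5.0923, (cx,cy)=(0.9988,0.0499)
member 4 (2-3): L=5.7362, (cx,cy)=(0.3670,0.9302)
member 5 (2-4): L=4.6850, (cx,cy)=(1.0000,0.0000)
member 6 (3-4): L=5.9270, (cx,cy)=(0.4353,-0.9003)
solve A·x = −loads:
  F[0-1] = -661.8513 N (compression)
  F[0-2] = +759.6554 N (tension)
  F[1-2] = +24.9369 N (tension)
  F[1-3] = -3.2966 N (compression)
  F[2-3] = +4.1285 N (tension)
  F[2-4] = +1.7774 N (tension)
  F[3-4] = -4.0832 N (compression)
  Rx@0 = -503.4100 N
  Ry@0 = +610.2339 N
  Ry@4 = +3.6761 N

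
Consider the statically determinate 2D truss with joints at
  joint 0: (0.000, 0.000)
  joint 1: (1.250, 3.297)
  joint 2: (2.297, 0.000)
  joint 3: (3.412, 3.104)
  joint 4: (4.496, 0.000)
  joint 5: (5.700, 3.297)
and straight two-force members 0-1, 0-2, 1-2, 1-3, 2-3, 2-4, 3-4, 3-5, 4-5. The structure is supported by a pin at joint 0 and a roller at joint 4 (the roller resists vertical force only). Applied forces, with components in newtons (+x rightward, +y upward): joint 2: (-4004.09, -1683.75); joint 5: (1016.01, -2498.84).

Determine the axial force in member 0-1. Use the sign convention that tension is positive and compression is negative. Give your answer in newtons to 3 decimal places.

N=6 nodes, M=9 members, R=3 reactions → 2N=12, M+R=12
member 0 (0-1): L=3.5260, (cx,cy)=(0.3545,0.9351)
member 1 (0-2): L=2.2970, (cx,cy)=(1.0000,0.0000)
member 2 (1-2): L=3.4593, (cx,cy)=(0.3027,-0.9531)
member 3 (1-3): L=2.1706, (cx,cy)=(0.9960,-0.0889)
member 4 (2-3): L=3.2982, (cx,cy)=(0.3381,0.9411)
member 5 (2-4): L=2.1990, (cx,cy)=(1.0000,0.0000)
member 6 (3-4): L=3.2878, (cx,cy)=(0.3297,-0.9441)
member 7 (3-5): L=2.2961, (cx,cy)=(0.9965,0.0841)
member 8 (4-5): L=3.5100, (cx,cy)=(0.3430,0.9393)
solve A·x = −loads:
  F[0-1] = +631.7374 N (tension)
  F[0-2] = -3212.0365 N (compression)
  F[1-2] = -659.4481 N (compression)
  F[1-3] = +425.2338 N (tension)
  F[2-3] = +2456.9241 N (tension)
  F[2-4] = -238.1382 N (compression)
  F[3-4] = -2231.3748 N (compression)
  F[3-5] = +1996.8993 N (tension)
  F[4-5] = -2838.9362 N (compression)
  Rx@0 = +2988.0800 N
  Ry@0 = -590.7078 N
  Ry@4 = +4773.2978 N

631.737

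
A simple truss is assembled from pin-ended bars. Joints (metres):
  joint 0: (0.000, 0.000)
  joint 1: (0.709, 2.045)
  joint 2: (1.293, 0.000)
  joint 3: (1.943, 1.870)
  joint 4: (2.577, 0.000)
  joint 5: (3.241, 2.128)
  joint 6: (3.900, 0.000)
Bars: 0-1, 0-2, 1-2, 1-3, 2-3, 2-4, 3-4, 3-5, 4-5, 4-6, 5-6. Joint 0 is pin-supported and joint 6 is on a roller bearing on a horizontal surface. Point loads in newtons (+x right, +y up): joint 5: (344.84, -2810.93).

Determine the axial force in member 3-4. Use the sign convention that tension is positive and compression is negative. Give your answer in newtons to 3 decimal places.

225.133

N=7 nodes, M=11 members, R=3 reactions → 2N=14, M+R=14
member 0 (0-1): L=2.1644, (cx,cy)=(0.3276,0.9448)
member 1 (0-2): L=1.2930, (cx,cy)=(1.0000,0.0000)
member 2 (1-2): L=2.1268, (cx,cy)=(0.2746,-0.9616)
member 3 (1-3): L=1.2463, (cx,cy)=(0.9901,-0.1404)
member 4 (2-3): L=1.9797, (cx,cy)=(0.3283,0.9446)
member 5 (2-4): L=1.2840, (cx,cy)=(1.0000,0.0000)
member 6 (3-4): L=1.9746, (cx,cy)=(0.3211,-0.9471)
member 7 (3-5): L=1.3234, (cx,cy)=(0.9808,0.1950)
member 8 (4-5): L=2.2292, (cx,cy)=(0.2979,0.9546)
member 9 (4-6): L=1.3230, (cx,cy)=(1.0000,0.0000)
member 10 (5-6): L=2.2277, (cx,cy)=(0.2958,-0.9552)
solve A·x = −loads:
  F[0-1] = -303.5649 N (compression)
  F[0-2] = +444.2790 N (tension)
  F[1-2] = +326.1571 N (tension)
  F[1-3] = -190.8918 N (compression)
  F[2-3] = -332.0253 N (compression)
  F[2-4] = +642.8528 N (tension)
  F[3-4] = +225.1335 N (tension)
  F[3-5] = -377.5440 N (compression)
  F[4-5] = -223.3512 N (compression)
  F[4-6] = +781.6687 N (tension)
  F[5-6] = -2642.3770 N (compression)
  Rx@0 = -344.8400 N
  Ry@0 = +286.8162 N
  Ry@6 = +2524.1138 N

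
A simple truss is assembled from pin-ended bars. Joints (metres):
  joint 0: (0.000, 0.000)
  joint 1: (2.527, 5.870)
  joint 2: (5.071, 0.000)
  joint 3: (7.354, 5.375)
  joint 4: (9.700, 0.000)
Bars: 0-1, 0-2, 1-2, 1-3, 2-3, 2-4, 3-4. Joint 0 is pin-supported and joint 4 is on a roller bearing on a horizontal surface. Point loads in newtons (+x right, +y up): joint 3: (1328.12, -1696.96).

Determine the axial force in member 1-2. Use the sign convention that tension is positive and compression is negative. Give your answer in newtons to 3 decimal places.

N=5 nodes, M=7 members, R=3 reactions → 2N=10, M+R=10
member 0 (0-1): L=6.3908, (cx,cy)=(0.3954,0.9185)
member 1 (0-2): L=5.0710, (cx,cy)=(1.0000,0.0000)
member 2 (1-2): L=6.3976, (cx,cy)=(0.3977,-0.9175)
member 3 (1-3): L=4.8523, (cx,cy)=(0.9948,-0.1020)
member 4 (2-3): L=5.8398, (cx,cy)=(0.3909,0.9204)
member 5 (2-4): L=4.6290, (cx,cy)=(1.0000,0.0000)
member 6 (3-4): L=5.8647, (cx,cy)=(0.4000,-0.9165)
solve A·x = −loads:
  F[0-1] = +354.4059 N (tension)
  F[0-2] = +1187.9841 N (tension)
  F[1-2] = -387.6714 N (compression)
  F[1-3] = +295.8373 N (tension)
  F[2-3] = +386.4588 N (tension)
  F[2-4] = +882.7434 N (tension)
  F[3-4] = -2206.7340 N (compression)
  Rx@0 = -1328.1200 N
  Ry@0 = -325.5234 N
  Ry@4 = +2022.4834 N

-387.671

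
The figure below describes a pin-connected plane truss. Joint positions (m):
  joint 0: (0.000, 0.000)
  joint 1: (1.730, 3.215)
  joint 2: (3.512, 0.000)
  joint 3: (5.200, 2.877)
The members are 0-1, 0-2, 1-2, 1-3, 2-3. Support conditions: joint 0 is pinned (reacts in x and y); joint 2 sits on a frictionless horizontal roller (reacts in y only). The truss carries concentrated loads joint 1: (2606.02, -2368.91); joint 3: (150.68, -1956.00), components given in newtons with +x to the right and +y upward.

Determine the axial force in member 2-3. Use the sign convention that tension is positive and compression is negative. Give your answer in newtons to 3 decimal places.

-2129.119

N=4 nodes, M=5 members, R=3 reactions → 2N=8, M+R=8
member 0 (0-1): L=3.6509, (cx,cy)=(0.4739,0.8806)
member 1 (0-2): L=3.5120, (cx,cy)=(1.0000,0.0000)
member 2 (1-2): L=3.6758, (cx,cy)=(0.4848,-0.8746)
member 3 (1-3): L=3.4864, (cx,cy)=(0.9953,-0.0969)
member 4 (2-3): L=3.3356, (cx,cy)=(0.5061,0.8625)
solve A·x = −loads:
  F[0-1] = +2551.8957 N (tension)
  F[0-2] = +1547.4720 N (tension)
  F[1-2] = -5414.5580 N (compression)
  F[1-3] = +1233.9335 N (tension)
  F[2-3] = -2129.1186 N (compression)
  Rx@0 = -2756.7000 N
  Ry@0 = -2247.2070 N
  Ry@2 = +6572.1170 N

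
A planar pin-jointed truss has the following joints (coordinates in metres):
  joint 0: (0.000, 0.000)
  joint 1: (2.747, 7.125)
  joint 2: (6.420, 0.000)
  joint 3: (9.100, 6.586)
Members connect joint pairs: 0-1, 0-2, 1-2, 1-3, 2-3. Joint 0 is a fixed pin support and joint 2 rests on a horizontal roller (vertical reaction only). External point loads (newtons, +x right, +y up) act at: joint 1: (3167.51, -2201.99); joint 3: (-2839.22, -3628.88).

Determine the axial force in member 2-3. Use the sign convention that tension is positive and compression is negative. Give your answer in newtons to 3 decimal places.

-4038.464

N=4 nodes, M=5 members, R=3 reactions → 2N=8, M+R=8
member 0 (0-1): L=7.6362, (cx,cy)=(0.3597,0.9331)
member 1 (0-2): L=6.4200, (cx,cy)=(1.0000,0.0000)
member 2 (1-2): L=8.0160, (cx,cy)=(0.4582,-0.8888)
member 3 (1-3): L=6.3758, (cx,cy)=(0.9964,-0.0845)
member 4 (2-3): L=7.1104, (cx,cy)=(0.3769,0.9262)
solve A·x = −loads:
  F[0-1] = +919.3153 N (tension)
  F[0-2] = -2.4187 N (compression)
  F[1-2] = -3316.6843 N (compression)
  F[1-3] = -1321.8034 N (compression)
  F[2-3] = -4038.4643 N (compression)
  Rx@0 = -328.2900 N
  Ry@0 = -857.7718 N
  Ry@2 = +6688.6418 N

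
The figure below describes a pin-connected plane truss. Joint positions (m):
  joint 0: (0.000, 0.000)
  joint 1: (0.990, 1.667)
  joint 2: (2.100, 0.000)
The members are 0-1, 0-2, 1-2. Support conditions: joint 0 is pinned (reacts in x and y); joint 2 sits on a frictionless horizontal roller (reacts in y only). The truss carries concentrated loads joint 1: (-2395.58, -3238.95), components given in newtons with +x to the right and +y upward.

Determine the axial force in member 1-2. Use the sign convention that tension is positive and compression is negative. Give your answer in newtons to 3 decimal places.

450.168

N=3 nodes, M=3 members, R=3 reactions → 2N=6, M+R=6
member 0 (0-1): L=1.9388, (cx,cy)=(0.5106,0.8598)
member 1 (0-2): L=2.1000, (cx,cy)=(1.0000,0.0000)
member 2 (1-2): L=2.0027, (cx,cy)=(0.5542,-0.8324)
solve A·x = −loads:
  F[0-1] = -4202.8713 N (compression)
  F[0-2] = -249.5007 N (compression)
  F[1-2] = +450.1680 N (tension)
  Rx@0 = +2395.5800 N
  Ry@0 = +3613.6506 N
  Ry@2 = -374.7006 N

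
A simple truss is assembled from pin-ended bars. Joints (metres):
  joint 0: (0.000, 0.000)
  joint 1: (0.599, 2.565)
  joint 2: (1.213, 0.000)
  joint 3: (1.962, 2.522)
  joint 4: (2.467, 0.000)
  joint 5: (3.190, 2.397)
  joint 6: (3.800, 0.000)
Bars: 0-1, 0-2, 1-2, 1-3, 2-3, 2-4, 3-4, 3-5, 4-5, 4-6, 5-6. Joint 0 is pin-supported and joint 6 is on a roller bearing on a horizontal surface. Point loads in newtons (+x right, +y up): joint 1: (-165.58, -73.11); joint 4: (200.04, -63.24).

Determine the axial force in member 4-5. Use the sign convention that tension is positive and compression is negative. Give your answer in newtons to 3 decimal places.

-58.425

N=7 nodes, M=11 members, R=3 reactions → 2N=14, M+R=14
member 0 (0-1): L=2.6340, (cx,cy)=(0.2274,0.9738)
member 1 (0-2): L=1.2130, (cx,cy)=(1.0000,0.0000)
member 2 (1-2): L=2.6375, (cx,cy)=(0.2328,-0.9725)
member 3 (1-3): L=1.3637, (cx,cy)=(0.9995,-0.0315)
member 4 (2-3): L=2.6309, (cx,cy)=(0.2847,0.9586)
member 5 (2-4): L=1.2540, (cx,cy)=(1.0000,0.0000)
member 6 (3-4): L=2.5721, (cx,cy)=(0.1963,-0.9805)
member 7 (3-5): L=1.2343, (cx,cy)=(0.9949,-0.1013)
member 8 (4-5): L=2.5037, (cx,cy)=(0.2888,0.9574)
member 9 (4-6): L=1.3330, (cx,cy)=(1.0000,0.0000)
member 10 (5-6): L=2.4734, (cx,cy)=(0.2466,-0.9691)
solve A·x = −loads:
  F[0-1] = -200.7970 N (compression)
  F[0-2] = +80.1232 N (tension)
  F[1-2] = +122.9230 N (tension)
  F[1-3] = +91.3459 N (tension)
  F[2-3] = -124.7063 N (compression)
  F[2-4] = +144.2430 N (tension)
  F[3-4] = +121.5411 N (tension)
  F[3-5] = +32.0986 N (tension)
  F[4-5] = -58.4245 N (compression)
  F[4-6] = -15.0619 N (compression)
  F[5-6] = +61.0724 N (tension)
  Rx@0 = -34.4600 N
  Ry@0 = +195.5360 N
  Ry@6 = -59.1860 N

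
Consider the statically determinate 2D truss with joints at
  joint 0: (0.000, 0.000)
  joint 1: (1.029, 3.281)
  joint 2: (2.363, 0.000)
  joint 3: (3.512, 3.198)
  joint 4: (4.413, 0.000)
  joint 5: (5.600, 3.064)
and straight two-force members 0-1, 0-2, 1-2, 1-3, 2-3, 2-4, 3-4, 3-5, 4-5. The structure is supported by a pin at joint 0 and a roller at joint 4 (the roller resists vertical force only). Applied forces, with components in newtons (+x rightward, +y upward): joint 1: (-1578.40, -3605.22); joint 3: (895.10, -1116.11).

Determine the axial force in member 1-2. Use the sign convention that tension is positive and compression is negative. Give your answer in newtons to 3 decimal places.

N=6 nodes, M=9 members, R=3 reactions → 2N=12, M+R=12
member 0 (0-1): L=3.4386, (cx,cy)=(0.2993,0.9542)
member 1 (0-2): L=2.3630, (cx,cy)=(1.0000,0.0000)
member 2 (1-2): L=3.5418, (cx,cy)=(0.3766,-0.9264)
member 3 (1-3): L=2.4844, (cx,cy)=(0.9994,-0.0334)
member 4 (2-3): L=3.3981, (cx,cy)=(0.3381,0.9411)
member 5 (2-4): L=2.0500, (cx,cy)=(1.0000,0.0000)
member 6 (3-4): L=3.3225, (cx,cy)=(0.2712,-0.9625)
member 7 (3-5): L=2.0923, (cx,cy)=(0.9979,-0.0640)
member 8 (4-5): L=3.2859, (cx,cy)=(0.3612,0.9325)
solve A·x = −loads:
  F[0-1] = -3686.2327 N (compression)
  F[0-2] = +419.8118 N (tension)
  F[1-2] = -113.5951 N (compression)
  F[1-3] = +518.3622 N (tension)
  F[2-3] = +111.8156 N (tension)
  F[2-4] = +339.2195 N (tension)
  F[3-4] = -1250.8952 N (compression)
  F[3-5] = -0.0000 N (compression)
  F[4-5] = +0.0000 N (tension)
  Rx@0 = +683.3000 N
  Ry@0 = +3517.3080 N
  Ry@4 = +1204.0220 N

-113.595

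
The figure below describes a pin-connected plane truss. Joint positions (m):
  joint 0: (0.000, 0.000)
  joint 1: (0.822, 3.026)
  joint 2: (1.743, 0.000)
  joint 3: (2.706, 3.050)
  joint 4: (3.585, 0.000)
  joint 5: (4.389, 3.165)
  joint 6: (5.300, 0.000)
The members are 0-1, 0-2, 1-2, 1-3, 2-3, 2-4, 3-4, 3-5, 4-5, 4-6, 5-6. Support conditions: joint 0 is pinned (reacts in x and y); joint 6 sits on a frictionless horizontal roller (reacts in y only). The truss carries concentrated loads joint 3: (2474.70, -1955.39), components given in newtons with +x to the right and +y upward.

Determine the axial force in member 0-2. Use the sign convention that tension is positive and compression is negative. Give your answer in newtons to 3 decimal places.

N=7 nodes, M=11 members, R=3 reactions → 2N=14, M+R=14
member 0 (0-1): L=3.1357, (cx,cy)=(0.2621,0.9650)
member 1 (0-2): L=1.7430, (cx,cy)=(1.0000,0.0000)
member 2 (1-2): L=3.1631, (cx,cy)=(0.2912,-0.9567)
member 3 (1-3): L=1.8842, (cx,cy)=(0.9999,0.0127)
member 4 (2-3): L=3.1984, (cx,cy)=(0.3011,0.9536)
member 5 (2-4): L=1.8420, (cx,cy)=(1.0000,0.0000)
member 6 (3-4): L=3.1741, (cx,cy)=(0.2769,-0.9609)
member 7 (3-5): L=1.6869, (cx,cy)=(0.9977,0.0682)
member 8 (4-5): L=3.2655, (cx,cy)=(0.2462,0.9692)
member 9 (4-6): L=1.7150, (cx,cy)=(1.0000,0.0000)
member 10 (5-6): L=3.2935, (cx,cy)=(0.2766,-0.9610)
solve A·x = −loads:
  F[0-1] = +484.0123 N (tension)
  F[0-2] = +2347.8182 N (tension)
  F[1-2] = -484.6723 N (compression)
  F[1-3] = +268.0276 N (tension)
  F[2-3] = +486.2343 N (tension)
  F[2-4] = +2060.2956 N (tension)
  F[3-4] = -2616.0648 N (compression)
  F[3-5] = -1338.9548 N (compression)
  F[4-5] = +2593.5929 N (tension)
  F[4-6] = +697.2749 N (tension)
  F[5-6] = -2520.8292 N (compression)
  Rx@0 = -2474.7000 N
  Ry@0 = -467.0855 N
  Ry@6 = +2422.4755 N

2347.818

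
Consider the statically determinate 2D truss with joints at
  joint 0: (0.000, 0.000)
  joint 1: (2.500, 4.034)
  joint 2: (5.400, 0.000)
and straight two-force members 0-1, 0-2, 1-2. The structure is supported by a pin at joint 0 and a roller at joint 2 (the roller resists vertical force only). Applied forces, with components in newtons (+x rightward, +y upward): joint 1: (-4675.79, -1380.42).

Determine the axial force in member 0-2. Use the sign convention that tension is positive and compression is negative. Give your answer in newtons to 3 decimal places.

-2051.642

N=3 nodes, M=3 members, R=3 reactions → 2N=6, M+R=6
member 0 (0-1): L=4.7459, (cx,cy)=(0.5268,0.8500)
member 1 (0-2): L=5.4000, (cx,cy)=(1.0000,0.0000)
member 2 (1-2): L=4.9682, (cx,cy)=(0.5837,-0.8120)
solve A·x = −loads:
  F[0-1] = -4981.5319 N (compression)
  F[0-2] = -2051.6421 N (compression)
  F[1-2] = +3514.8270 N (tension)
  Rx@0 = +4675.7900 N
  Ry@0 = +4234.3250 N
  Ry@2 = -2853.9050 N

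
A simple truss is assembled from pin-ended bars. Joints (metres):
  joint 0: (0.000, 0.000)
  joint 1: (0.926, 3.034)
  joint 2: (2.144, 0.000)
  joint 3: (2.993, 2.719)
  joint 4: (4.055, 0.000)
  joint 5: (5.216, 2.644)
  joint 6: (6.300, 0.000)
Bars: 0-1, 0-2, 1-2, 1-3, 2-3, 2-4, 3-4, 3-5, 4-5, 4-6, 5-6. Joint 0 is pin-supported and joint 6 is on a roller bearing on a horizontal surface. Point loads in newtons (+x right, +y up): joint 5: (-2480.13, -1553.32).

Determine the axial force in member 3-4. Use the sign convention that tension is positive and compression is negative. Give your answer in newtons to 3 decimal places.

N=7 nodes, M=11 members, R=3 reactions → 2N=14, M+R=14
member 0 (0-1): L=3.1722, (cx,cy)=(0.2919,0.9564)
member 1 (0-2): L=2.1440, (cx,cy)=(1.0000,0.0000)
member 2 (1-2): L=3.2694, (cx,cy)=(0.3726,-0.9280)
member 3 (1-3): L=2.0909, (cx,cy)=(0.9886,-0.1507)
member 4 (2-3): L=2.8485, (cx,cy)=(0.2981,0.9545)
member 5 (2-4): L=1.9110, (cx,cy)=(1.0000,0.0000)
member 6 (3-4): L=2.9190, (cx,cy)=(0.3638,-0.9315)
member 7 (3-5): L=2.2243, (cx,cy)=(0.9994,-0.0337)
member 8 (4-5): L=2.8877, (cx,cy)=(0.4021,0.9156)
member 9 (4-6): L=2.2450, (cx,cy)=(1.0000,0.0000)
member 10 (5-6): L=2.8576, (cx,cy)=(0.3793,-0.9253)
solve A·x = −loads:
  F[0-1] = -1367.7081 N (compression)
  F[0-2] = -2080.8766 N (compression)
  F[1-2] = +1571.3071 N (tension)
  F[1-3] = -996.0129 N (compression)
  F[2-3] = -1527.6242 N (compression)
  F[2-4] = -1040.1691 N (compression)
  F[3-4] = +1475.9848 N (tension)
  F[3-5] = -1978.0756 N (compression)
  F[4-5] = -1501.5417 N (compression)
  F[4-6] = +100.5214 N (tension)
  F[5-6] = -264.9892 N (compression)
  Rx@0 = +2480.1300 N
  Ry@0 = +1308.1369 N
  Ry@6 = +245.1831 N

1475.985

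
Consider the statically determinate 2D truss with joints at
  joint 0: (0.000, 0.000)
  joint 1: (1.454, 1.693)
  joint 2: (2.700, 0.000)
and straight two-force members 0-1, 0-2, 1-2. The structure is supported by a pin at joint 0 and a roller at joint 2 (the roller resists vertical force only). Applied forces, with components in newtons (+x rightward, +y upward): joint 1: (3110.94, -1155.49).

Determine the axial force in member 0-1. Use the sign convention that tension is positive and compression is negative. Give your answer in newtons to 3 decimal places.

1868.433

N=3 nodes, M=3 members, R=3 reactions → 2N=6, M+R=6
member 0 (0-1): L=2.2317, (cx,cy)=(0.6515,0.7586)
member 1 (0-2): L=2.7000, (cx,cy)=(1.0000,0.0000)
member 2 (1-2): L=2.1021, (cx,cy)=(0.5927,-0.8054)
solve A·x = −loads:
  F[0-1] = +1868.4329 N (tension)
  F[0-2] = +1893.6016 N (tension)
  F[1-2] = -3194.6333 N (compression)
  Rx@0 = -3110.9400 N
  Ry@0 = -1417.4374 N
  Ry@2 = +2572.9274 N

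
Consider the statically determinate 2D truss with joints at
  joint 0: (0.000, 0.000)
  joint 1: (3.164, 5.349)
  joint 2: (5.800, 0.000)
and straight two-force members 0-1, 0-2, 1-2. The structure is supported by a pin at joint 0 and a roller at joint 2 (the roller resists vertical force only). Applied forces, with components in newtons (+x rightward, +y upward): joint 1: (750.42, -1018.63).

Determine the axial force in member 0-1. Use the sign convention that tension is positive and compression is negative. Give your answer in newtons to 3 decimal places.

N=3 nodes, M=3 members, R=3 reactions → 2N=6, M+R=6
member 0 (0-1): L=6.2147, (cx,cy)=(0.5091,0.8607)
member 1 (0-2): L=5.8000, (cx,cy)=(1.0000,0.0000)
member 2 (1-2): L=5.9632, (cx,cy)=(0.4420,-0.8970)
solve A·x = −loads:
  F[0-1] = +266.2006 N (tension)
  F[0-2] = +614.8935 N (tension)
  F[1-2] = -1391.0322 N (compression)
  Rx@0 = -750.4200 N
  Ry@0 = -229.1186 N
  Ry@2 = +1247.7486 N

266.201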